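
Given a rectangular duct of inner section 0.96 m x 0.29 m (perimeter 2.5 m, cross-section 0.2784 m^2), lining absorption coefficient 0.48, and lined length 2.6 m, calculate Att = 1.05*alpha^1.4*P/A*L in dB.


alpha^1.4 = 0.48^1.4 = 0.35788
Attenuation rate = 1.05 * alpha^1.4 * P / A
= 1.05 * 0.35788 * 2.5 / 0.2784 = 3.37441 dB/m
Total Att = 3.37441 * 2.6 = 8.7735 dB


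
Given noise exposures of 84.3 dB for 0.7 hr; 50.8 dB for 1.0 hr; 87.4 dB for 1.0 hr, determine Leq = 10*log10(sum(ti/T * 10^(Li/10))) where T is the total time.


T_total = 0.7 + 1.0 + 1.0 = 2.7 hr
(0.7/2.7) * 10^(84.3/10) = 6.97805e+07
(1.0/2.7) * 10^(50.8/10) = 44528.3
(1.0/2.7) * 10^(87.4/10) = 2.03534e+08
Sum = 6.97805e+07 + 44528.3 + 2.03534e+08 = 2.73359e+08
Leq = 10*log10(2.73359e+08) = 84.367 dB


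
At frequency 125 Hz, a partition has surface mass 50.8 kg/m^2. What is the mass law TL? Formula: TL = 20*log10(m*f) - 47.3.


m * f = 50.8 * 125 = 6350
20*log10(6350) = 76.0555 dB
TL = 76.0555 - 47.3 = 28.755 dB


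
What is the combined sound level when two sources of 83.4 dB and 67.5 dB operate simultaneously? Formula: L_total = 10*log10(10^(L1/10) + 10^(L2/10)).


10^(83.4/10) = 2.18776e+08
10^(67.5/10) = 5.62341e+06
Sum = 2.18776e+08 + 5.62341e+06 = 2.24399e+08
L_total = 10*log10(2.24399e+08) = 83.51 dB


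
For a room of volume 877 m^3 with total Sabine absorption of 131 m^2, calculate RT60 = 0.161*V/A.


RT60 = 0.161 * 877 / 131 = 1.0778 s


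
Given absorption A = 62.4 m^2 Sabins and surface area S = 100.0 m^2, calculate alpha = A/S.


Absorption coefficient = absorbed power / incident power
alpha = A / S = 62.4 / 100.0 = 0.624


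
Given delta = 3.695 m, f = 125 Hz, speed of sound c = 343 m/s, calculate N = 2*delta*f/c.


N = 2*delta*f/c = 2*delta/lambda, where lambda = c/f
lambda = 343 / 125 = 2.744 m
N = 2 * 3.695 / 2.744 = 2.6931


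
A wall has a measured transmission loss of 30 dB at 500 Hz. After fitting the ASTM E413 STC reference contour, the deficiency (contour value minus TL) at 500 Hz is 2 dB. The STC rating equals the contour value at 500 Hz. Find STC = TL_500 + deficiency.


By ASTM E413, STC = value of the fitted reference contour at 500 Hz.
Contour value at 500 Hz = TL_500 + deficiency = 30 + 2 = 32
STC = 32


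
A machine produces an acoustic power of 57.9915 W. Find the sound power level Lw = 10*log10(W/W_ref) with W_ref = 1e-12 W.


W / W_ref = 57.9915 / 1e-12 = 5.79915e+13
Lw = 10 * log10(5.79915e+13) = 137.63 dB


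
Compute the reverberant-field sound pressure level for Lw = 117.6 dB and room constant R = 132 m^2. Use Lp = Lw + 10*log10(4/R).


4/R = 4/132 = 0.030303
Lp = 117.6 + 10*log10(0.030303) = 102.41 dB


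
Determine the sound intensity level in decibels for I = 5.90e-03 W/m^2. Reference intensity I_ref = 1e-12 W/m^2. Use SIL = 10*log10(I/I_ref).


I / I_ref = 5.90e-03 / 1e-12 = 5.9e+09
SIL = 10 * log10(5.9e+09) = 97.709 dB


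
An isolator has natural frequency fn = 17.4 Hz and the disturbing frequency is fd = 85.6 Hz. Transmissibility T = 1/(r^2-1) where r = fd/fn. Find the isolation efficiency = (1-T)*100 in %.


r = 85.6 / 17.4 = 4.91954
r^2 - 1 = 4.91954^2 - 1 = 23.2019
T = 1/23.2019 = 0.0430999
Efficiency = (1 - 0.0430999)*100 = 95.69 %


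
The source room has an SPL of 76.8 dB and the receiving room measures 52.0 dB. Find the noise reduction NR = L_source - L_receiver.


NR = L_source - L_receiver (difference between source and receiving room levels)
NR = 76.8 - 52.0 = 24.8 dB


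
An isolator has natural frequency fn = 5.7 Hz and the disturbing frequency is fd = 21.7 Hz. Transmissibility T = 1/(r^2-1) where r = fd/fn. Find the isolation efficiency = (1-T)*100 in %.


r = 21.7 / 5.7 = 3.80702
r^2 - 1 = 3.80702^2 - 1 = 13.4934
T = 1/13.4934 = 0.0741103
Efficiency = (1 - 0.0741103)*100 = 92.589 %


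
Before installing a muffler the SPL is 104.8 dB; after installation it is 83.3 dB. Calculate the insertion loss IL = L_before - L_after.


Insertion loss = SPL without muffler - SPL with muffler
IL = 104.8 - 83.3 = 21.5 dB


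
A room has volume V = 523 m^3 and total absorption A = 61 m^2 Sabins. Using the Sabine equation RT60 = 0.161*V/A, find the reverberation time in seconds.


RT60 = 0.161 * 523 / 61 = 1.3804 s


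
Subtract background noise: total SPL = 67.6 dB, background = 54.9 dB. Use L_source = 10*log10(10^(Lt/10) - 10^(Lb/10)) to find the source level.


10^(67.6/10) = 5.7544e+06
10^(54.9/10) = 309030
Difference = 5.7544e+06 - 309030 = 5.44537e+06
L_source = 10*log10(5.44537e+06) = 67.36 dB


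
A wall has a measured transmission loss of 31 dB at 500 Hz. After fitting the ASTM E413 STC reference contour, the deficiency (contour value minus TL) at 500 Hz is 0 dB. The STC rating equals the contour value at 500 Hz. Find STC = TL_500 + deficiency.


By ASTM E413, STC = value of the fitted reference contour at 500 Hz.
Contour value at 500 Hz = TL_500 + deficiency = 31 + 0 = 31
STC = 31


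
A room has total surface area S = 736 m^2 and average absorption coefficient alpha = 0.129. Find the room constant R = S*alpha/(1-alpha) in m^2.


R = 736 * 0.129 / (1 - 0.129) = 109.01 m^2


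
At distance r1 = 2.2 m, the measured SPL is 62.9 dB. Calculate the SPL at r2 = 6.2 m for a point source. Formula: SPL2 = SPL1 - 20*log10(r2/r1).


r2/r1 = 6.2/2.2 = 2.81818
Correction = 20*log10(2.81818) = 8.99937 dB
SPL2 = 62.9 - 8.99937 = 53.901 dB


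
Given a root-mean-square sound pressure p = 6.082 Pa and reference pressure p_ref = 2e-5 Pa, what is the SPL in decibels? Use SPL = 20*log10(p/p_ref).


p / p_ref = 6.082 / 2e-5 = 304100
SPL = 20 * log10(304100) = 109.66 dB


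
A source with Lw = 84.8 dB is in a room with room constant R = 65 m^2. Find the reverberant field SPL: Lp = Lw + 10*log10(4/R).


4/R = 4/65 = 0.0615385
Lp = 84.8 + 10*log10(0.0615385) = 72.691 dB


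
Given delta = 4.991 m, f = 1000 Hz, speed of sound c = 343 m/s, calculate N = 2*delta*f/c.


N = 2*delta*f/c = 2*delta/lambda, where lambda = c/f
lambda = 343 / 1000 = 0.343 m
N = 2 * 4.991 / 0.343 = 29.102


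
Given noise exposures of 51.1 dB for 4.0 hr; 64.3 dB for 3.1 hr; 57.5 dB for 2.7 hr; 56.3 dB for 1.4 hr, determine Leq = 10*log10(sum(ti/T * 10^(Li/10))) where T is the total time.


T_total = 4.0 + 3.1 + 2.7 + 1.4 = 11.2 hr
(4.0/11.2) * 10^(51.1/10) = 46008.9
(3.1/11.2) * 10^(64.3/10) = 744978
(2.7/11.2) * 10^(57.5/10) = 135564
(1.4/11.2) * 10^(56.3/10) = 53322.4
Sum = 46008.9 + 744978 + 135564 + 53322.4 = 979873
Leq = 10*log10(979873) = 59.912 dB


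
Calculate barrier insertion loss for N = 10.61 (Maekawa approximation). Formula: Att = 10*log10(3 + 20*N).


3 + 20*N = 3 + 20*10.61 = 215.2
Att = 10*log10(215.2) = 23.328 dB


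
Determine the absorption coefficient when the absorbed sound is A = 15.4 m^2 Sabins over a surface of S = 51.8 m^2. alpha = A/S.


Absorption coefficient = absorbed power / incident power
alpha = A / S = 15.4 / 51.8 = 0.2973


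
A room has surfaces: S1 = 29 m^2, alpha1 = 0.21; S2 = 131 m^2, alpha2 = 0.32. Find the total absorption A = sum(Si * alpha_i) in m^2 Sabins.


29 * 0.21 = 6.09
131 * 0.32 = 41.92
A_total = 6.09 + 41.92 = 48.01 m^2


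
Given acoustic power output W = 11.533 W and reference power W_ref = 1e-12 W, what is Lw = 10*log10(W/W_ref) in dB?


W / W_ref = 11.533 / 1e-12 = 1.1533e+13
Lw = 10 * log10(1.1533e+13) = 130.62 dB


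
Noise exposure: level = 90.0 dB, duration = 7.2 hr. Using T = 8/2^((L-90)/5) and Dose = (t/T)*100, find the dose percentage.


T_allowed = 8 / 2^((90.0 - 90)/5) = 8 hr
Dose = 7.2 / 8 * 100 = 90 %


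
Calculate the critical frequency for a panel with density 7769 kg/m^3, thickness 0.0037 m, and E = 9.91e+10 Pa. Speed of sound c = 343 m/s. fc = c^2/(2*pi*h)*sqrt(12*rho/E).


12*rho/E = 12*7769/9.91e+10 = 9.40747e-07
sqrt(12*rho/E) = sqrt(9.40747e-07) = 0.000969921
c^2/(2*pi*h) = 343^2/(2*pi*0.0037) = 5.06065e+06
fc = 5.06065e+06 * 0.000969921 = 4908.4 Hz


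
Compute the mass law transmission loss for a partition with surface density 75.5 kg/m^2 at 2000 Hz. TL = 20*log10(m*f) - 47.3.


m * f = 75.5 * 2000 = 151000
20*log10(151000) = 103.58 dB
TL = 103.58 - 47.3 = 56.28 dB


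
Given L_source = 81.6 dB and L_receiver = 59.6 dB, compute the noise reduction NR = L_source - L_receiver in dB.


NR = L_source - L_receiver (difference between source and receiving room levels)
NR = 81.6 - 59.6 = 22 dB


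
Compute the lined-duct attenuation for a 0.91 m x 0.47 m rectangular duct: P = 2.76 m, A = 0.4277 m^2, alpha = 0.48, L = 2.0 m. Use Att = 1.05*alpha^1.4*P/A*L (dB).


alpha^1.4 = 0.48^1.4 = 0.35788
Attenuation rate = 1.05 * alpha^1.4 * P / A
= 1.05 * 0.35788 * 2.76 / 0.4277 = 2.42492 dB/m
Total Att = 2.42492 * 2.0 = 4.8498 dB


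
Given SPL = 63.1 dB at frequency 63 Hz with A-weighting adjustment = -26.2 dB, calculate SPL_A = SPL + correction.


A-weighting table: 63 Hz -> -26.2 dB correction
SPL_A = SPL + correction = 63.1 + (-26.2) = 36.9 dBA


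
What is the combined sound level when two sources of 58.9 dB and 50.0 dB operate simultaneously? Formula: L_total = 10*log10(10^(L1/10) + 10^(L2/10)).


10^(58.9/10) = 776247
10^(50.0/10) = 100000
Sum = 776247 + 100000 = 876247
L_total = 10*log10(876247) = 59.426 dB


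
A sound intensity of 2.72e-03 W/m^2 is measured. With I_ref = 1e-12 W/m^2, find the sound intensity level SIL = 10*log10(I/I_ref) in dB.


I / I_ref = 2.72e-03 / 1e-12 = 2.72e+09
SIL = 10 * log10(2.72e+09) = 94.346 dB


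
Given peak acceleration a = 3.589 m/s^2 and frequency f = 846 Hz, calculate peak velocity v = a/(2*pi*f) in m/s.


omega = 2*pi*f = 2*pi*846 = 5315.57 rad/s
v = a / omega = 3.589 / 5315.57 = 0.00067519 m/s


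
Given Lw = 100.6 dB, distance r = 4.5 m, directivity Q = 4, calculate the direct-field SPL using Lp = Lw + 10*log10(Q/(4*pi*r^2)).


4*pi*r^2 = 4*pi*4.5^2 = 254.469 m^2
Q / (4*pi*r^2) = 4 / 254.469 = 0.015719
Lp = 100.6 + 10*log10(0.015719) = 82.564 dB


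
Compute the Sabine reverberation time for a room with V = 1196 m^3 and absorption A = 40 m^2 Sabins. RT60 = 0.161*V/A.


RT60 = 0.161 * 1196 / 40 = 4.8139 s


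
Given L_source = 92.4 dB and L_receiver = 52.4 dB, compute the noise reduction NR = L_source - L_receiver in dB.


NR = L_source - L_receiver (difference between source and receiving room levels)
NR = 92.4 - 52.4 = 40 dB


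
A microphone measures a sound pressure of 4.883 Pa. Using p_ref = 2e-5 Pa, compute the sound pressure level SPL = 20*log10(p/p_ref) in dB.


p / p_ref = 4.883 / 2e-5 = 244150
SPL = 20 * log10(244150) = 107.75 dB


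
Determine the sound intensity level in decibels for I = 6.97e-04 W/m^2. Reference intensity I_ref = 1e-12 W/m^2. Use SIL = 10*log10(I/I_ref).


I / I_ref = 6.97e-04 / 1e-12 = 6.97e+08
SIL = 10 * log10(6.97e+08) = 88.432 dB


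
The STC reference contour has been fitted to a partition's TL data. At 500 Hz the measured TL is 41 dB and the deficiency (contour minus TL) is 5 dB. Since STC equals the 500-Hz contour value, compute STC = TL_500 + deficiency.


By ASTM E413, STC = value of the fitted reference contour at 500 Hz.
Contour value at 500 Hz = TL_500 + deficiency = 41 + 5 = 46
STC = 46


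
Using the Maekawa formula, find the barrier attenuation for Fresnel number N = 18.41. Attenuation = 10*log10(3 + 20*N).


3 + 20*N = 3 + 20*18.41 = 371.2
Att = 10*log10(371.2) = 25.696 dB


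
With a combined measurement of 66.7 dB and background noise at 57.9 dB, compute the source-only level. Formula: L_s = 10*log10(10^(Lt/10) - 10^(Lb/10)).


10^(66.7/10) = 4.67735e+06
10^(57.9/10) = 616595
Difference = 4.67735e+06 - 616595 = 4.06076e+06
L_source = 10*log10(4.06076e+06) = 66.086 dB


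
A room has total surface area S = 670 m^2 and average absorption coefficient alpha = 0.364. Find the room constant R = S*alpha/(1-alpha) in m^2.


R = 670 * 0.364 / (1 - 0.364) = 383.46 m^2


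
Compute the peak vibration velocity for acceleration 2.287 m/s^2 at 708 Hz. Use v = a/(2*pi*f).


omega = 2*pi*f = 2*pi*708 = 4448.5 rad/s
v = a / omega = 2.287 / 4448.5 = 0.00051411 m/s


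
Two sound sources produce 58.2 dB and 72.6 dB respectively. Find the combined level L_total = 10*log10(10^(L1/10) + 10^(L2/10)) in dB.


10^(58.2/10) = 660693
10^(72.6/10) = 1.8197e+07
Sum = 660693 + 1.8197e+07 = 1.88577e+07
L_total = 10*log10(1.88577e+07) = 72.755 dB


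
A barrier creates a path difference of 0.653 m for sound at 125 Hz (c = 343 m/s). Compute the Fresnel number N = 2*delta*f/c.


N = 2*delta*f/c = 2*delta/lambda, where lambda = c/f
lambda = 343 / 125 = 2.744 m
N = 2 * 0.653 / 2.744 = 0.47595


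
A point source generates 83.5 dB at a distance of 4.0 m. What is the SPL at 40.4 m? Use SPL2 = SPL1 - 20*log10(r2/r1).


r2/r1 = 40.4/4.0 = 10.1
Correction = 20*log10(10.1) = 20.0864 dB
SPL2 = 83.5 - 20.0864 = 63.414 dB


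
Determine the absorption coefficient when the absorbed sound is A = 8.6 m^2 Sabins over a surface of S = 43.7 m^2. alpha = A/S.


Absorption coefficient = absorbed power / incident power
alpha = A / S = 8.6 / 43.7 = 0.1968


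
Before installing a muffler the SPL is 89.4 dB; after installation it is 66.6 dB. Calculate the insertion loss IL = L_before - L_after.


Insertion loss = SPL without muffler - SPL with muffler
IL = 89.4 - 66.6 = 22.8 dB


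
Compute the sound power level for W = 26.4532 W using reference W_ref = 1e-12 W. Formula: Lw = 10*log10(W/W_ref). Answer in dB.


W / W_ref = 26.4532 / 1e-12 = 2.64532e+13
Lw = 10 * log10(2.64532e+13) = 134.22 dB


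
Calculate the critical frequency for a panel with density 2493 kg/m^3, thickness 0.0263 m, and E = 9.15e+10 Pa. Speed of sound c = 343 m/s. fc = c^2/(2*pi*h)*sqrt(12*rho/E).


12*rho/E = 12*2493/9.15e+10 = 3.26951e-07
sqrt(12*rho/E) = sqrt(3.26951e-07) = 0.000571796
c^2/(2*pi*h) = 343^2/(2*pi*0.0263) = 711955
fc = 711955 * 0.000571796 = 407.09 Hz


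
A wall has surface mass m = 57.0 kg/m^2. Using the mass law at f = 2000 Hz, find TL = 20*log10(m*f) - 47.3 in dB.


m * f = 57.0 * 2000 = 114000
20*log10(114000) = 101.138 dB
TL = 101.138 - 47.3 = 53.838 dB


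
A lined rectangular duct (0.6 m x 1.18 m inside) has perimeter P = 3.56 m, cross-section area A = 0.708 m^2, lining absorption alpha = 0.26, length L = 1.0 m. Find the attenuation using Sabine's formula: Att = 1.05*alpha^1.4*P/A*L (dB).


alpha^1.4 = 0.26^1.4 = 0.151692
Attenuation rate = 1.05 * alpha^1.4 * P / A
= 1.05 * 0.151692 * 3.56 / 0.708 = 0.800882 dB/m
Total Att = 0.800882 * 1.0 = 0.80088 dB


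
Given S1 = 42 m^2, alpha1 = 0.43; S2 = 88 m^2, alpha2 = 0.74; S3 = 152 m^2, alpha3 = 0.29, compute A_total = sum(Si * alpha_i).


42 * 0.43 = 18.06
88 * 0.74 = 65.12
152 * 0.29 = 44.08
A_total = 18.06 + 65.12 + 44.08 = 127.26 m^2


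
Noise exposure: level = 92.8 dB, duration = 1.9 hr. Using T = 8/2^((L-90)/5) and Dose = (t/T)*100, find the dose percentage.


T_allowed = 8 / 2^((92.8 - 90)/5) = 5.42642 hr
Dose = 1.9 / 5.42642 * 100 = 35.014 %


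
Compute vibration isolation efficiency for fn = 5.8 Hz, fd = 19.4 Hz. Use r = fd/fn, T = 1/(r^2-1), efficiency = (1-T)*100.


r = 19.4 / 5.8 = 3.34483
r^2 - 1 = 3.34483^2 - 1 = 10.1879
T = 1/10.1879 = 0.0981557
Efficiency = (1 - 0.0981557)*100 = 90.184 %


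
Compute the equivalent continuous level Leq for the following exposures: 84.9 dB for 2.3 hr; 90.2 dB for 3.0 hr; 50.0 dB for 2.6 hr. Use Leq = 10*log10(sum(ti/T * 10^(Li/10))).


T_total = 2.3 + 3.0 + 2.6 = 7.9 hr
(2.3/7.9) * 10^(84.9/10) = 8.99706e+07
(3.0/7.9) * 10^(90.2/10) = 3.97644e+08
(2.6/7.9) * 10^(50.0/10) = 32911.4
Sum = 8.99706e+07 + 3.97644e+08 + 32911.4 = 4.87648e+08
Leq = 10*log10(4.87648e+08) = 86.881 dB


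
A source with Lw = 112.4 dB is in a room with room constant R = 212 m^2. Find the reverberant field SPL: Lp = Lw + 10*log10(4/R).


4/R = 4/212 = 0.0188679
Lp = 112.4 + 10*log10(0.0188679) = 95.157 dB


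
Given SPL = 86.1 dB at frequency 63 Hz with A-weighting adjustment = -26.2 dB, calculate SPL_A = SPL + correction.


A-weighting table: 63 Hz -> -26.2 dB correction
SPL_A = SPL + correction = 86.1 + (-26.2) = 59.9 dBA


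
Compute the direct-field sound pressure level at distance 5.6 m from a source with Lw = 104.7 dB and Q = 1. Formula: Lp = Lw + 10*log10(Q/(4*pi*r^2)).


4*pi*r^2 = 4*pi*5.6^2 = 394.081 m^2
Q / (4*pi*r^2) = 1 / 394.081 = 0.00253755
Lp = 104.7 + 10*log10(0.00253755) = 78.744 dB


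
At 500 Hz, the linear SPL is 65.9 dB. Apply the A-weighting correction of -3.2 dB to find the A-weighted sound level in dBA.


A-weighting table: 500 Hz -> -3.2 dB correction
SPL_A = SPL + correction = 65.9 + (-3.2) = 62.7 dBA


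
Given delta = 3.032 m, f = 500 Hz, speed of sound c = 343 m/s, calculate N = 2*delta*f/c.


N = 2*delta*f/c = 2*delta/lambda, where lambda = c/f
lambda = 343 / 500 = 0.686 m
N = 2 * 3.032 / 0.686 = 8.8397


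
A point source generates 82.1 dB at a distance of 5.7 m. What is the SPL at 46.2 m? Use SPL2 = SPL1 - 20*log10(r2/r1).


r2/r1 = 46.2/5.7 = 8.10526
Correction = 20*log10(8.10526) = 18.1753 dB
SPL2 = 82.1 - 18.1753 = 63.925 dB


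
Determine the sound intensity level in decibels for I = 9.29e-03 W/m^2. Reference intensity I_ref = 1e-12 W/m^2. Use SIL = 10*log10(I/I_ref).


I / I_ref = 9.29e-03 / 1e-12 = 9.29e+09
SIL = 10 * log10(9.29e+09) = 99.68 dB


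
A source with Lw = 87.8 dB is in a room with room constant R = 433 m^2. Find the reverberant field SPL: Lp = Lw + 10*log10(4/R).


4/R = 4/433 = 0.00923788
Lp = 87.8 + 10*log10(0.00923788) = 67.456 dB


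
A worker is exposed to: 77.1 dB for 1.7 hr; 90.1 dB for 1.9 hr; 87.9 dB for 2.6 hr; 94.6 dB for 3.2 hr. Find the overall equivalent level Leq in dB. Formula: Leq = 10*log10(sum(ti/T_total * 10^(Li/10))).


T_total = 1.7 + 1.9 + 2.6 + 3.2 = 9.4 hr
(1.7/9.4) * 10^(77.1/10) = 9.27515e+06
(1.9/9.4) * 10^(90.1/10) = 2.06836e+08
(2.6/9.4) * 10^(87.9/10) = 1.70548e+08
(3.2/9.4) * 10^(94.6/10) = 9.81798e+08
Sum = 9.27515e+06 + 2.06836e+08 + 1.70548e+08 + 9.81798e+08 = 1.36846e+09
Leq = 10*log10(1.36846e+09) = 91.362 dB


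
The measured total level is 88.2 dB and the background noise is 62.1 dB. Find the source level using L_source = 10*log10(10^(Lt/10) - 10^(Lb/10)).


10^(88.2/10) = 6.60693e+08
10^(62.1/10) = 1.62181e+06
Difference = 6.60693e+08 - 1.62181e+06 = 6.59071e+08
L_source = 10*log10(6.59071e+08) = 88.189 dB


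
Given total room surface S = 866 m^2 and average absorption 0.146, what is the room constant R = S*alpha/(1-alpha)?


R = 866 * 0.146 / (1 - 0.146) = 148.05 m^2


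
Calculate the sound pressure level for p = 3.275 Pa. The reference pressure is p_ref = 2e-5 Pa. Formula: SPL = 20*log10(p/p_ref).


p / p_ref = 3.275 / 2e-5 = 163750
SPL = 20 * log10(163750) = 104.28 dB


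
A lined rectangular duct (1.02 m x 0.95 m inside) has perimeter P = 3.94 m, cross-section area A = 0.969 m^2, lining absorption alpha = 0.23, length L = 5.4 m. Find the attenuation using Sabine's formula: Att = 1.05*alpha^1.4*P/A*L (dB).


alpha^1.4 = 0.23^1.4 = 0.127767
Attenuation rate = 1.05 * alpha^1.4 * P / A
= 1.05 * 0.127767 * 3.94 / 0.969 = 0.545482 dB/m
Total Att = 0.545482 * 5.4 = 2.9456 dB


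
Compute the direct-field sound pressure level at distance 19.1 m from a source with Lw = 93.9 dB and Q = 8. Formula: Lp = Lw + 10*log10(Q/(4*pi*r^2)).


4*pi*r^2 = 4*pi*19.1^2 = 4584.34 m^2
Q / (4*pi*r^2) = 8 / 4584.34 = 0.00174507
Lp = 93.9 + 10*log10(0.00174507) = 66.318 dB


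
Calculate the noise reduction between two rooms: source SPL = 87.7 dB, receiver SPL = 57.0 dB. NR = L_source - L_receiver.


NR = L_source - L_receiver (difference between source and receiving room levels)
NR = 87.7 - 57.0 = 30.7 dB


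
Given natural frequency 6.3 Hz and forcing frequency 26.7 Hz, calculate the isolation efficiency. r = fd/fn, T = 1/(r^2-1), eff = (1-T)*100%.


r = 26.7 / 6.3 = 4.2381
r^2 - 1 = 4.2381^2 - 1 = 16.9615
T = 1/16.9615 = 0.058957
Efficiency = (1 - 0.058957)*100 = 94.104 %


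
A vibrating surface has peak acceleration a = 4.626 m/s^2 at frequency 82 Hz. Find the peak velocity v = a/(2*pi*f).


omega = 2*pi*f = 2*pi*82 = 515.221 rad/s
v = a / omega = 4.626 / 515.221 = 0.0089787 m/s


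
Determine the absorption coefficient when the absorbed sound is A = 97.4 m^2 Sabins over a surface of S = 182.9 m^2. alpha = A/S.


Absorption coefficient = absorbed power / incident power
alpha = A / S = 97.4 / 182.9 = 0.53253


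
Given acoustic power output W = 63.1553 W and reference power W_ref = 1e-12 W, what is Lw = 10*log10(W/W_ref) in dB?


W / W_ref = 63.1553 / 1e-12 = 6.31553e+13
Lw = 10 * log10(6.31553e+13) = 138 dB


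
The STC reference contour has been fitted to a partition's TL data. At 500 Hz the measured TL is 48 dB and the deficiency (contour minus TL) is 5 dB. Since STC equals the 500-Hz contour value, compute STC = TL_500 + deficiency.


By ASTM E413, STC = value of the fitted reference contour at 500 Hz.
Contour value at 500 Hz = TL_500 + deficiency = 48 + 5 = 53
STC = 53


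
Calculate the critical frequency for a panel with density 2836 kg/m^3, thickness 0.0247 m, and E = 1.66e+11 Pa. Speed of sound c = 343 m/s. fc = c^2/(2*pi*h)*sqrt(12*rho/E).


12*rho/E = 12*2836/1.66e+11 = 2.05012e-07
sqrt(12*rho/E) = sqrt(2.05012e-07) = 0.000452783
c^2/(2*pi*h) = 343^2/(2*pi*0.0247) = 758074
fc = 758074 * 0.000452783 = 343.24 Hz


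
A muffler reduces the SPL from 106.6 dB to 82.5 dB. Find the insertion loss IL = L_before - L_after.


Insertion loss = SPL without muffler - SPL with muffler
IL = 106.6 - 82.5 = 24.1 dB


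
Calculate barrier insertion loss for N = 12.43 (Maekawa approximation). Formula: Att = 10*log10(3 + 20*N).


3 + 20*N = 3 + 20*12.43 = 251.6
Att = 10*log10(251.6) = 24.007 dB


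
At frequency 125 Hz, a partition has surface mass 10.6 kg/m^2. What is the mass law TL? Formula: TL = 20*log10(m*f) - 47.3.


m * f = 10.6 * 125 = 1325
20*log10(1325) = 62.4443 dB
TL = 62.4443 - 47.3 = 15.144 dB


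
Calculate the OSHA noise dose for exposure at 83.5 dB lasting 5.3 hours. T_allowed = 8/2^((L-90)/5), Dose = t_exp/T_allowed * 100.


T_allowed = 8 / 2^((83.5 - 90)/5) = 19.6983 hr
Dose = 5.3 / 19.6983 * 100 = 26.906 %


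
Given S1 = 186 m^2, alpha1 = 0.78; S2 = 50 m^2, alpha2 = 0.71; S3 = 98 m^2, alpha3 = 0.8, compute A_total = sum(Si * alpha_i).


186 * 0.78 = 145.08
50 * 0.71 = 35.5
98 * 0.8 = 78.4
A_total = 145.08 + 35.5 + 78.4 = 258.98 m^2


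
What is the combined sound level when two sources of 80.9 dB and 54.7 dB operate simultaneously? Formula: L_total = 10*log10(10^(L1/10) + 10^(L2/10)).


10^(80.9/10) = 1.23027e+08
10^(54.7/10) = 295121
Sum = 1.23027e+08 + 295121 = 1.23322e+08
L_total = 10*log10(1.23322e+08) = 80.91 dB


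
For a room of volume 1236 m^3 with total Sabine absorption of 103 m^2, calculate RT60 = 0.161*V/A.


RT60 = 0.161 * 1236 / 103 = 1.932 s


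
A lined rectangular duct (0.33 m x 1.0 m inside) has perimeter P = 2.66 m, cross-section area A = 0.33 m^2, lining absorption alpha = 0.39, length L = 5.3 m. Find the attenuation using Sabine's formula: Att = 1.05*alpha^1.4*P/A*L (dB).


alpha^1.4 = 0.39^1.4 = 0.267603
Attenuation rate = 1.05 * alpha^1.4 * P / A
= 1.05 * 0.267603 * 2.66 / 0.33 = 2.26489 dB/m
Total Att = 2.26489 * 5.3 = 12.004 dB


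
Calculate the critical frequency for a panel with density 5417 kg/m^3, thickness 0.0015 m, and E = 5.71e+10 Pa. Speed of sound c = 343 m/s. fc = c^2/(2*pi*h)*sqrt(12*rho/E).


12*rho/E = 12*5417/5.71e+10 = 1.13842e-06
sqrt(12*rho/E) = sqrt(1.13842e-06) = 0.00106697
c^2/(2*pi*h) = 343^2/(2*pi*0.0015) = 1.24829e+07
fc = 1.24829e+07 * 0.00106697 = 13319 Hz


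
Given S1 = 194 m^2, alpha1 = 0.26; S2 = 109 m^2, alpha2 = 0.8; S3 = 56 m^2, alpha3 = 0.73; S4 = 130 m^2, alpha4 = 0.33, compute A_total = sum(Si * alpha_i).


194 * 0.26 = 50.44
109 * 0.8 = 87.2
56 * 0.73 = 40.88
130 * 0.33 = 42.9
A_total = 50.44 + 87.2 + 40.88 + 42.9 = 221.42 m^2


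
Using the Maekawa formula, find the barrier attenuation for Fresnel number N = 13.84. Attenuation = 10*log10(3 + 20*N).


3 + 20*N = 3 + 20*13.84 = 279.8
Att = 10*log10(279.8) = 24.468 dB


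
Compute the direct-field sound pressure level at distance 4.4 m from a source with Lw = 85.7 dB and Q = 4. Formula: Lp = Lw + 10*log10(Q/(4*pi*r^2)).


4*pi*r^2 = 4*pi*4.4^2 = 243.285 m^2
Q / (4*pi*r^2) = 4 / 243.285 = 0.0164416
Lp = 85.7 + 10*log10(0.0164416) = 67.859 dB


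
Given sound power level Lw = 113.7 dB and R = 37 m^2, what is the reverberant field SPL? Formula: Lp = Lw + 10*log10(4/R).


4/R = 4/37 = 0.108108
Lp = 113.7 + 10*log10(0.108108) = 104.04 dB


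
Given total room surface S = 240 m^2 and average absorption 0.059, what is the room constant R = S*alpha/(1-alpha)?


R = 240 * 0.059 / (1 - 0.059) = 15.048 m^2


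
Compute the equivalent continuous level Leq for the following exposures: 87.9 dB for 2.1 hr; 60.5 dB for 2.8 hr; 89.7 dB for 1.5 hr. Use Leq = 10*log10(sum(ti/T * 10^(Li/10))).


T_total = 2.1 + 2.8 + 1.5 = 6.4 hr
(2.1/6.4) * 10^(87.9/10) = 2.0232e+08
(2.8/6.4) * 10^(60.5/10) = 490883
(1.5/6.4) * 10^(89.7/10) = 2.18731e+08
Sum = 2.0232e+08 + 490883 + 2.18731e+08 = 4.21542e+08
Leq = 10*log10(4.21542e+08) = 86.248 dB


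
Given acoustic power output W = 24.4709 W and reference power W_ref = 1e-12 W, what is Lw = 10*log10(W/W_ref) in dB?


W / W_ref = 24.4709 / 1e-12 = 2.44709e+13
Lw = 10 * log10(2.44709e+13) = 133.89 dB


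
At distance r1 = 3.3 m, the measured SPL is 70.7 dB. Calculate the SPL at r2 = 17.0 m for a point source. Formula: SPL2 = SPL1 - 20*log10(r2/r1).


r2/r1 = 17.0/3.3 = 5.15152
Correction = 20*log10(5.15152) = 14.2387 dB
SPL2 = 70.7 - 14.2387 = 56.461 dB


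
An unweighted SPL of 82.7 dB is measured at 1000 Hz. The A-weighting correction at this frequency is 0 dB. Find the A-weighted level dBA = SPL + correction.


A-weighting table: 1000 Hz -> 0 dB correction
SPL_A = SPL + correction = 82.7 + (0) = 82.7 dBA


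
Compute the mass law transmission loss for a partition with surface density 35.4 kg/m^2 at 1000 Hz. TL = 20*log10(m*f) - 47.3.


m * f = 35.4 * 1000 = 35400
20*log10(35400) = 90.9801 dB
TL = 90.9801 - 47.3 = 43.68 dB


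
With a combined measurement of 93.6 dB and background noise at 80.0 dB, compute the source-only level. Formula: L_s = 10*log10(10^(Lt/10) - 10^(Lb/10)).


10^(93.6/10) = 2.29087e+09
10^(80.0/10) = 1e+08
Difference = 2.29087e+09 - 1e+08 = 2.19087e+09
L_source = 10*log10(2.19087e+09) = 93.406 dB


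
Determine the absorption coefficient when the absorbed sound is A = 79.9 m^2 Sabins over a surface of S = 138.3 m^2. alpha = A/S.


Absorption coefficient = absorbed power / incident power
alpha = A / S = 79.9 / 138.3 = 0.57773


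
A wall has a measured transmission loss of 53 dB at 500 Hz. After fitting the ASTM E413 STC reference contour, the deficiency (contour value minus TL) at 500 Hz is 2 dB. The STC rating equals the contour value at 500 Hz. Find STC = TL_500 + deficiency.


By ASTM E413, STC = value of the fitted reference contour at 500 Hz.
Contour value at 500 Hz = TL_500 + deficiency = 53 + 2 = 55
STC = 55


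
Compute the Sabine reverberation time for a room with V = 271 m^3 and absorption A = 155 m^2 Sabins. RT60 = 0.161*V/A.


RT60 = 0.161 * 271 / 155 = 0.28149 s


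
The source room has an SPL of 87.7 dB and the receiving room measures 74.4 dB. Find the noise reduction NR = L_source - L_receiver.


NR = L_source - L_receiver (difference between source and receiving room levels)
NR = 87.7 - 74.4 = 13.3 dB


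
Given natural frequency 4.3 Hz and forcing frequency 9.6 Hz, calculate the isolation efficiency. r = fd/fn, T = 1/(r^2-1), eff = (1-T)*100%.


r = 9.6 / 4.3 = 2.23256
r^2 - 1 = 2.23256^2 - 1 = 3.98432
T = 1/3.98432 = 0.250984
Efficiency = (1 - 0.250984)*100 = 74.902 %


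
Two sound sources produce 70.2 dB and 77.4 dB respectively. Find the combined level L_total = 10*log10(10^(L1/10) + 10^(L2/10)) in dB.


10^(70.2/10) = 1.04713e+07
10^(77.4/10) = 5.49541e+07
Sum = 1.04713e+07 + 5.49541e+07 = 6.54254e+07
L_total = 10*log10(6.54254e+07) = 78.157 dB


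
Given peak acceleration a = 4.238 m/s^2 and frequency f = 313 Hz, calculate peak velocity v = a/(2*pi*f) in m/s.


omega = 2*pi*f = 2*pi*313 = 1966.64 rad/s
v = a / omega = 4.238 / 1966.64 = 0.0021549 m/s


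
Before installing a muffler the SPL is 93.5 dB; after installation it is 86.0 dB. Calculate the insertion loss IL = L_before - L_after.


Insertion loss = SPL without muffler - SPL with muffler
IL = 93.5 - 86.0 = 7.5 dB


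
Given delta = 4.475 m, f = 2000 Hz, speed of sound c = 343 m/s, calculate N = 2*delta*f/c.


N = 2*delta*f/c = 2*delta/lambda, where lambda = c/f
lambda = 343 / 2000 = 0.1715 m
N = 2 * 4.475 / 0.1715 = 52.187


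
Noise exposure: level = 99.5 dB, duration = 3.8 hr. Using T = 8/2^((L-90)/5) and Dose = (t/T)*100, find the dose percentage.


T_allowed = 8 / 2^((99.5 - 90)/5) = 2.14355 hr
Dose = 3.8 / 2.14355 * 100 = 177.28 %


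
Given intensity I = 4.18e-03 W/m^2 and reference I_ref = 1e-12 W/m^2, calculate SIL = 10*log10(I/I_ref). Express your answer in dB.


I / I_ref = 4.18e-03 / 1e-12 = 4.18e+09
SIL = 10 * log10(4.18e+09) = 96.212 dB


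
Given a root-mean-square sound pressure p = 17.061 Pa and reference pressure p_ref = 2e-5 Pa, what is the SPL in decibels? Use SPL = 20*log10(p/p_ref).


p / p_ref = 17.061 / 2e-5 = 853050
SPL = 20 * log10(853050) = 118.62 dB


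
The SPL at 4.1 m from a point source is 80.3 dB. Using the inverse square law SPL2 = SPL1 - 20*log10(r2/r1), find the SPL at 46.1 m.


r2/r1 = 46.1/4.1 = 11.2439
Correction = 20*log10(11.2439) = 21.0183 dB
SPL2 = 80.3 - 21.0183 = 59.282 dB


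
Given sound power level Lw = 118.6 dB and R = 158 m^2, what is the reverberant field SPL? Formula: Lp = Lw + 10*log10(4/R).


4/R = 4/158 = 0.0253165
Lp = 118.6 + 10*log10(0.0253165) = 102.63 dB


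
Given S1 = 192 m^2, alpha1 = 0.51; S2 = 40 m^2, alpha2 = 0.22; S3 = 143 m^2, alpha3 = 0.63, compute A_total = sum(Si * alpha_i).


192 * 0.51 = 97.92
40 * 0.22 = 8.8
143 * 0.63 = 90.09
A_total = 97.92 + 8.8 + 90.09 = 196.81 m^2


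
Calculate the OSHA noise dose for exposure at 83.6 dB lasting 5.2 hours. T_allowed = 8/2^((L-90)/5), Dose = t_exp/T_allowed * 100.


T_allowed = 8 / 2^((83.6 - 90)/5) = 19.4271 hr
Dose = 5.2 / 19.4271 * 100 = 26.767 %


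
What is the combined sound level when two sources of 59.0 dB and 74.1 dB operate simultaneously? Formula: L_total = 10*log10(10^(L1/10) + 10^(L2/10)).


10^(59.0/10) = 794328
10^(74.1/10) = 2.5704e+07
Sum = 794328 + 2.5704e+07 = 2.64983e+07
L_total = 10*log10(2.64983e+07) = 74.232 dB


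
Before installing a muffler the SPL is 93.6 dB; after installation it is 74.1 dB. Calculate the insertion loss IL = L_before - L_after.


Insertion loss = SPL without muffler - SPL with muffler
IL = 93.6 - 74.1 = 19.5 dB


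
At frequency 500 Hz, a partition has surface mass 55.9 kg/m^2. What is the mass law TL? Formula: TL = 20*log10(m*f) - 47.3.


m * f = 55.9 * 500 = 27950
20*log10(27950) = 88.9276 dB
TL = 88.9276 - 47.3 = 41.628 dB


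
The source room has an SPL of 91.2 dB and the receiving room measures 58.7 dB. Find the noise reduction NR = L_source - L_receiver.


NR = L_source - L_receiver (difference between source and receiving room levels)
NR = 91.2 - 58.7 = 32.5 dB


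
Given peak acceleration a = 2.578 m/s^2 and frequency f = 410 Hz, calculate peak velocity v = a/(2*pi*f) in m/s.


omega = 2*pi*f = 2*pi*410 = 2576.11 rad/s
v = a / omega = 2.578 / 2576.11 = 0.0010007 m/s


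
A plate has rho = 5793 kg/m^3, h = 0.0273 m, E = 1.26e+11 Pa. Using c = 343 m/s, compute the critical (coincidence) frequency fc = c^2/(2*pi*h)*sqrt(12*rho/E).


12*rho/E = 12*5793/1.26e+11 = 5.51714e-07
sqrt(12*rho/E) = sqrt(5.51714e-07) = 0.000742775
c^2/(2*pi*h) = 343^2/(2*pi*0.0273) = 685876
fc = 685876 * 0.000742775 = 509.45 Hz


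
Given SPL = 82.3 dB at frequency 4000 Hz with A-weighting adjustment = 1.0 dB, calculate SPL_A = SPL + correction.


A-weighting table: 4000 Hz -> 1.0 dB correction
SPL_A = SPL + correction = 82.3 + (1.0) = 83.3 dBA


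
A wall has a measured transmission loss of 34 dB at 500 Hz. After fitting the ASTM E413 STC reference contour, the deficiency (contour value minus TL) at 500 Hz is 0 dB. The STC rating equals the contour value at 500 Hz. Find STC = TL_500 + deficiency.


By ASTM E413, STC = value of the fitted reference contour at 500 Hz.
Contour value at 500 Hz = TL_500 + deficiency = 34 + 0 = 34
STC = 34


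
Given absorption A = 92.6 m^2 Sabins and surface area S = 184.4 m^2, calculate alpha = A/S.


Absorption coefficient = absorbed power / incident power
alpha = A / S = 92.6 / 184.4 = 0.50217


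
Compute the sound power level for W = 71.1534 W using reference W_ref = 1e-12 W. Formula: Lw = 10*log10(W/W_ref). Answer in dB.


W / W_ref = 71.1534 / 1e-12 = 7.11534e+13
Lw = 10 * log10(7.11534e+13) = 138.52 dB


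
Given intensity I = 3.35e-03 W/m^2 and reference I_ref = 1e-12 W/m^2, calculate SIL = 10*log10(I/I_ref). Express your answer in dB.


I / I_ref = 3.35e-03 / 1e-12 = 3.35e+09
SIL = 10 * log10(3.35e+09) = 95.25 dB


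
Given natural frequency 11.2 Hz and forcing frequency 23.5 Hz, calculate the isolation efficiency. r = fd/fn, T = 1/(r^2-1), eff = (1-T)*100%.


r = 23.5 / 11.2 = 2.09821
r^2 - 1 = 2.09821^2 - 1 = 3.40249
T = 1/3.40249 = 0.293902
Efficiency = (1 - 0.293902)*100 = 70.61 %


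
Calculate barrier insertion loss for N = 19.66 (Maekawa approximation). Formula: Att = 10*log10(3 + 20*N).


3 + 20*N = 3 + 20*19.66 = 396.2
Att = 10*log10(396.2) = 25.979 dB


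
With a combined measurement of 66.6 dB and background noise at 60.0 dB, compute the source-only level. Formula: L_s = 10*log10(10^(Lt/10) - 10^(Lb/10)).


10^(66.6/10) = 4.57088e+06
10^(60.0/10) = 1e+06
Difference = 4.57088e+06 - 1e+06 = 3.57088e+06
L_source = 10*log10(3.57088e+06) = 65.528 dB


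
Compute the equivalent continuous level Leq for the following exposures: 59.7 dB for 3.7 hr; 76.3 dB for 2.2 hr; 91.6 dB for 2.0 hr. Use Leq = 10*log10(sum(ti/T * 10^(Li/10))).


T_total = 3.7 + 2.2 + 2.0 = 7.9 hr
(3.7/7.9) * 10^(59.7/10) = 437094
(2.2/7.9) * 10^(76.3/10) = 1.18794e+07
(2.0/7.9) * 10^(91.6/10) = 3.65934e+08
Sum = 437094 + 1.18794e+07 + 3.65934e+08 = 3.7825e+08
Leq = 10*log10(3.7825e+08) = 85.778 dB


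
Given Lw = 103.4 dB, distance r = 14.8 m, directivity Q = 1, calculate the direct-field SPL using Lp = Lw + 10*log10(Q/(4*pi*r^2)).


4*pi*r^2 = 4*pi*14.8^2 = 2752.54 m^2
Q / (4*pi*r^2) = 1 / 2752.54 = 0.000363301
Lp = 103.4 + 10*log10(0.000363301) = 69.003 dB


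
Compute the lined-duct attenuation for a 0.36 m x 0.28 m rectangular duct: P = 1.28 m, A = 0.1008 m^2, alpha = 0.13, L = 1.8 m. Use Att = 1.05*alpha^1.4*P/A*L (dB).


alpha^1.4 = 0.13^1.4 = 0.0574805
Attenuation rate = 1.05 * alpha^1.4 * P / A
= 1.05 * 0.0574805 * 1.28 / 0.1008 = 0.766407 dB/m
Total Att = 0.766407 * 1.8 = 1.3795 dB


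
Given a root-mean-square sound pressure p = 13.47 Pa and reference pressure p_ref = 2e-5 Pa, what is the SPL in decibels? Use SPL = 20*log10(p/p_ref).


p / p_ref = 13.47 / 2e-5 = 673500
SPL = 20 * log10(673500) = 116.57 dB


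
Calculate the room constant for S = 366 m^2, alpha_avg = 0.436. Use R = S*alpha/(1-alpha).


R = 366 * 0.436 / (1 - 0.436) = 282.94 m^2


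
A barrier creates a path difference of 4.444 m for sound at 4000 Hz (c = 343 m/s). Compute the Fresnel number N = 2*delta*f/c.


N = 2*delta*f/c = 2*delta/lambda, where lambda = c/f
lambda = 343 / 4000 = 0.08575 m
N = 2 * 4.444 / 0.08575 = 103.65


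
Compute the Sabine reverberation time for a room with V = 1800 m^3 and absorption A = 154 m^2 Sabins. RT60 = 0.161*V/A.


RT60 = 0.161 * 1800 / 154 = 1.8818 s


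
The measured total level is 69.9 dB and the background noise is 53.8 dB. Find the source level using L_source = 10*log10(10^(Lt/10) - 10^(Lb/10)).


10^(69.9/10) = 9.77237e+06
10^(53.8/10) = 239883
Difference = 9.77237e+06 - 239883 = 9.53249e+06
L_source = 10*log10(9.53249e+06) = 69.792 dB


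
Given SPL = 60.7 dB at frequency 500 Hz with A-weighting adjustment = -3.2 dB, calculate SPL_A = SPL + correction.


A-weighting table: 500 Hz -> -3.2 dB correction
SPL_A = SPL + correction = 60.7 + (-3.2) = 57.5 dBA


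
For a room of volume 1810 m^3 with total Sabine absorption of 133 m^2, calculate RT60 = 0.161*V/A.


RT60 = 0.161 * 1810 / 133 = 2.1911 s


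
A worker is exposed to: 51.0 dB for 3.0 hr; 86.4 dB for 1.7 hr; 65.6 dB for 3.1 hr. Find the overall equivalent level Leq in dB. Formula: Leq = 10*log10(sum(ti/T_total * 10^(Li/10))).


T_total = 3.0 + 1.7 + 3.1 = 7.8 hr
(3.0/7.8) * 10^(51.0/10) = 48420.2
(1.7/7.8) * 10^(86.4/10) = 9.51381e+07
(3.1/7.8) * 10^(65.6/10) = 1.443e+06
Sum = 48420.2 + 9.51381e+07 + 1.443e+06 = 9.66295e+07
Leq = 10*log10(9.66295e+07) = 79.851 dB


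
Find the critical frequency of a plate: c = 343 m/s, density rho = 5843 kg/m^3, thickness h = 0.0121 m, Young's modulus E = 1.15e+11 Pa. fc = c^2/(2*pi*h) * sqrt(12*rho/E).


12*rho/E = 12*5843/1.15e+11 = 6.09704e-07
sqrt(12*rho/E) = sqrt(6.09704e-07) = 0.000780835
c^2/(2*pi*h) = 343^2/(2*pi*0.0121) = 1.54747e+06
fc = 1.54747e+06 * 0.000780835 = 1208.3 Hz


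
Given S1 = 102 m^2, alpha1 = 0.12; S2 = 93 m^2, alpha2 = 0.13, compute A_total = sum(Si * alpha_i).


102 * 0.12 = 12.24
93 * 0.13 = 12.09
A_total = 12.24 + 12.09 = 24.33 m^2


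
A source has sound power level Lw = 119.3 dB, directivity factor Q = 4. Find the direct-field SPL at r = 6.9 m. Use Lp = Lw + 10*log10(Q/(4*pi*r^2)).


4*pi*r^2 = 4*pi*6.9^2 = 598.285 m^2
Q / (4*pi*r^2) = 4 / 598.285 = 0.00668578
Lp = 119.3 + 10*log10(0.00668578) = 97.552 dB


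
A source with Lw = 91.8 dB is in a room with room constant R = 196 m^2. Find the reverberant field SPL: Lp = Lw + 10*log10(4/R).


4/R = 4/196 = 0.0204082
Lp = 91.8 + 10*log10(0.0204082) = 74.898 dB


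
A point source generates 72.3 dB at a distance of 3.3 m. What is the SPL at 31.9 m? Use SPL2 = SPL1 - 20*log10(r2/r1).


r2/r1 = 31.9/3.3 = 9.66667
Correction = 20*log10(9.66667) = 19.7055 dB
SPL2 = 72.3 - 19.7055 = 52.594 dB


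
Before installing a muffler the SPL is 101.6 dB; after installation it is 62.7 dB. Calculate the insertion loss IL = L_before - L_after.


Insertion loss = SPL without muffler - SPL with muffler
IL = 101.6 - 62.7 = 38.9 dB


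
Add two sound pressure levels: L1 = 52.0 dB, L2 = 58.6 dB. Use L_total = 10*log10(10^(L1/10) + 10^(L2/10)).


10^(52.0/10) = 158489
10^(58.6/10) = 724436
Sum = 158489 + 724436 = 882925
L_total = 10*log10(882925) = 59.459 dB


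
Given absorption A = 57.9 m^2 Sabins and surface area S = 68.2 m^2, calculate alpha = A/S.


Absorption coefficient = absorbed power / incident power
alpha = A / S = 57.9 / 68.2 = 0.84897


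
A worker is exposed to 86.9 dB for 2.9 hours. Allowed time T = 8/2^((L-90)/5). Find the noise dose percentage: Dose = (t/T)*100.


T_allowed = 8 / 2^((86.9 - 90)/5) = 12.295 hr
Dose = 2.9 / 12.295 * 100 = 23.587 %


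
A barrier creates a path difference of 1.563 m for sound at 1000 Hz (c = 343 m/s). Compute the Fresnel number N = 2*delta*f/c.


N = 2*delta*f/c = 2*delta/lambda, where lambda = c/f
lambda = 343 / 1000 = 0.343 m
N = 2 * 1.563 / 0.343 = 9.1137


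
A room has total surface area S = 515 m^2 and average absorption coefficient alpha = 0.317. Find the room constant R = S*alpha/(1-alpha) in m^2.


R = 515 * 0.317 / (1 - 0.317) = 239.03 m^2


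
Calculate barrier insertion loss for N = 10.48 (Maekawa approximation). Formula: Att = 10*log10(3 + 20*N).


3 + 20*N = 3 + 20*10.48 = 212.6
Att = 10*log10(212.6) = 23.276 dB
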